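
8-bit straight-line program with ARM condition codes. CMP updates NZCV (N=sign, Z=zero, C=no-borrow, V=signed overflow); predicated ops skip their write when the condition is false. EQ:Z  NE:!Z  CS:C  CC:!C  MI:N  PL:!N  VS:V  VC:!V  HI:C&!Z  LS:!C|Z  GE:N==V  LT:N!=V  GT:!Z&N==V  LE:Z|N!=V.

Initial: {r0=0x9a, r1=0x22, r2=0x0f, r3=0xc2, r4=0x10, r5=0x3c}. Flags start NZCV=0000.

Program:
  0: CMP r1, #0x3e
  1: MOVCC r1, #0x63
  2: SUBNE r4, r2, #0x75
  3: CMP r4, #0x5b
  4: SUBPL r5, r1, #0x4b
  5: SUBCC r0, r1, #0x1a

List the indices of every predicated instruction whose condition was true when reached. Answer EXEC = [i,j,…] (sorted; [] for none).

EXEC = [1,2,4]

0: ✓ CMP  NZCV=1000
1: ✓ MOVCC  r1←0x63
2: ✓ SUBNE  r4←0x9a
3: ✓ CMP  NZCV=0011
4: ✓ SUBPL  r5←0x18
5: · SUBCC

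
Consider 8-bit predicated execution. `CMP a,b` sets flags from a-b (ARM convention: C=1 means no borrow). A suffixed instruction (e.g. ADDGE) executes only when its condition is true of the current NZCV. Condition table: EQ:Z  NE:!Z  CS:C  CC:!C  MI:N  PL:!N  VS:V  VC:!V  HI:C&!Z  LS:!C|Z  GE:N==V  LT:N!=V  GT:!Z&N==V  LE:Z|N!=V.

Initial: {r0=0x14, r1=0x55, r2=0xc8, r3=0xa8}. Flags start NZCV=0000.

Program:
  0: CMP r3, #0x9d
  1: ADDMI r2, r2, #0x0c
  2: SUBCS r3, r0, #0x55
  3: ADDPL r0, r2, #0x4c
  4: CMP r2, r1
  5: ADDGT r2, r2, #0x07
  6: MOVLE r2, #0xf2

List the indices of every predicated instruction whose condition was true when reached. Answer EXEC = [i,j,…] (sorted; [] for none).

EXEC = [2,3,6]

0: ✓ CMP  NZCV=0010
1: · ADDMI
2: ✓ SUBCS  r3←0xbf
3: ✓ ADDPL  r0←0x14
4: ✓ CMP  NZCV=0011
5: · ADDGT
6: ✓ MOVLE  r2←0xf2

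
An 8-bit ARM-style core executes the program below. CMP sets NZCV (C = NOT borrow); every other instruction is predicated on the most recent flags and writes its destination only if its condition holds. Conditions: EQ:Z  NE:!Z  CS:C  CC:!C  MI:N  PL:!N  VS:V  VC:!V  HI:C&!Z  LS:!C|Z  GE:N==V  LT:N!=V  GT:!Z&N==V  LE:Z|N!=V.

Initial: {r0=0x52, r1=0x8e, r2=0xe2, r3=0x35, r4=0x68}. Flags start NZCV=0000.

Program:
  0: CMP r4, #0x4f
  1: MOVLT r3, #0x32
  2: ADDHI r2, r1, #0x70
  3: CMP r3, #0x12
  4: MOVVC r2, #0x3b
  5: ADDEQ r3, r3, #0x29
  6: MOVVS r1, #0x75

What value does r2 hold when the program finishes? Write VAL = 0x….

VAL = 0x3b

0: ✓ CMP  NZCV=0010
1: · MOVLT
2: ✓ ADDHI  r2←0xfe
3: ✓ CMP  NZCV=0010
4: ✓ MOVVC  r2←0x3b
5: · ADDEQ
6: · MOVVS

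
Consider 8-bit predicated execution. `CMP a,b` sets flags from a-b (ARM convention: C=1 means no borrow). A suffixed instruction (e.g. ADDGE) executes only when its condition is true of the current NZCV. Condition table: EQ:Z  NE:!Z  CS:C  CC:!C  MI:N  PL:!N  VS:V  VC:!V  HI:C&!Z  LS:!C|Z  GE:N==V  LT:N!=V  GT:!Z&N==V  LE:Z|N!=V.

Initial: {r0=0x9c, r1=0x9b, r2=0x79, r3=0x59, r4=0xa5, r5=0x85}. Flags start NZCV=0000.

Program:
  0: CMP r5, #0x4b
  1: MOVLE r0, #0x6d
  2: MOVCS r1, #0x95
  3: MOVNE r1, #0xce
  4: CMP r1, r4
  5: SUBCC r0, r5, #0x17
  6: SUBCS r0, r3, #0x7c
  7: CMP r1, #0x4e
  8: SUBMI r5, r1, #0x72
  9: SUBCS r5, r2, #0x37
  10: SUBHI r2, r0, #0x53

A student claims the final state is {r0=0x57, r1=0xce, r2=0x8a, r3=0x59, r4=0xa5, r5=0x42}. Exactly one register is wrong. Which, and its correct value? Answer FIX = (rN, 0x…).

[0] flags=0011 → (cmp)
[1] flags=0011 LE?T → r0=0x6d
[2] flags=0011 CS?T → r1=0x95
[3] flags=0011 NE?T → r1=0xce
[4] flags=0010 → (cmp)
[5] flags=0010 CC?F → skip
[6] flags=0010 CS?T → r0=0xdd
[7] flags=1010 → (cmp)
[8] flags=1010 MI?T → r5=0x5c
[9] flags=1010 CS?T → r5=0x42
[10] flags=1010 HI?T → r2=0x8a

FIX = (r0, 0xdd)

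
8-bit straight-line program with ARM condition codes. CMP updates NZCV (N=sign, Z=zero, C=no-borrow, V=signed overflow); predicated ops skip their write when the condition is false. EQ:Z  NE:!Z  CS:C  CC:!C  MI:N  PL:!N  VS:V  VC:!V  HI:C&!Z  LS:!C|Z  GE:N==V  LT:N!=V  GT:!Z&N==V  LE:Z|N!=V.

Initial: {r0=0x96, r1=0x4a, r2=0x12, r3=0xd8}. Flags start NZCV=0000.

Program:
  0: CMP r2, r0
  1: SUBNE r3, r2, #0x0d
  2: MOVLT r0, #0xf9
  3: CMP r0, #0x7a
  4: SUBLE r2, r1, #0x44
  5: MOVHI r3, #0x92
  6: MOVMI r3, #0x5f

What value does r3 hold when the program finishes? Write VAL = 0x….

[0] flags=0000 → (cmp)
[1] flags=0000 NE?T → r3=0x05
[2] flags=0000 LT?F → skip
[3] flags=0011 → (cmp)
[4] flags=0011 LE?T → r2=0x06
[5] flags=0011 HI?T → r3=0x92
[6] flags=0011 MI?F → skip

VAL = 0x92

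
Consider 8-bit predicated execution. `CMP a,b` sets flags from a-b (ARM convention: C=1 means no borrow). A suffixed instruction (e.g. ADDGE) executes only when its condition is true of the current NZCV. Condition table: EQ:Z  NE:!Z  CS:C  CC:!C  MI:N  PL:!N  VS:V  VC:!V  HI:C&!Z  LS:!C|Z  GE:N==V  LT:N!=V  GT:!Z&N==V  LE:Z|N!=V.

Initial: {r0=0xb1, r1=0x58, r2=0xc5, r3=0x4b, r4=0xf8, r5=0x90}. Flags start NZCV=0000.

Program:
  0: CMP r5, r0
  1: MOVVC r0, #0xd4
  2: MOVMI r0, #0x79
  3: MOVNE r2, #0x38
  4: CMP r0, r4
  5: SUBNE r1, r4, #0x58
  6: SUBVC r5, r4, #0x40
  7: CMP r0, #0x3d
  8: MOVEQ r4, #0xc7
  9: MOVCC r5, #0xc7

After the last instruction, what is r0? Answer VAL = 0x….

[0] flags=1000 → (cmp)
[1] flags=1000 VC?T → r0=0xd4
[2] flags=1000 MI?T → r0=0x79
[3] flags=1000 NE?T → r2=0x38
[4] flags=1001 → (cmp)
[5] flags=1001 NE?T → r1=0xa0
[6] flags=1001 VC?F → skip
[7] flags=0010 → (cmp)
[8] flags=0010 EQ?F → skip
[9] flags=0010 CC?F → skip

VAL = 0x79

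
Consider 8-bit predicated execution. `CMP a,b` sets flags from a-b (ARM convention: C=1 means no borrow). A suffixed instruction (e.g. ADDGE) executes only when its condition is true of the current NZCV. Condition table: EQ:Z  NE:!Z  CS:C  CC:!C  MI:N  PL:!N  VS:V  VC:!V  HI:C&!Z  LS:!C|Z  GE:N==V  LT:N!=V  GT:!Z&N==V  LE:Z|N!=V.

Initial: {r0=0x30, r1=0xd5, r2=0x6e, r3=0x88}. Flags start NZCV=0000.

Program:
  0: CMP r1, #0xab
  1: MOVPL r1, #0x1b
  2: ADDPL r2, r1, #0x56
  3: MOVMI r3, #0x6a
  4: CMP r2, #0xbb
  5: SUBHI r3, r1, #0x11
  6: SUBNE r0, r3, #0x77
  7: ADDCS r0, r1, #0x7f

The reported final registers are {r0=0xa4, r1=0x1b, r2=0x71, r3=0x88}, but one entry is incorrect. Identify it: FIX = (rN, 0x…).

[0] flags=0010 → (cmp)
[1] flags=0010 PL?T → r1=0x1b
[2] flags=0010 PL?T → r2=0x71
[3] flags=0010 MI?F → skip
[4] flags=1001 → (cmp)
[5] flags=1001 HI?F → skip
[6] flags=1001 NE?T → r0=0x11
[7] flags=1001 CS?F → skip

FIX = (r0, 0x11)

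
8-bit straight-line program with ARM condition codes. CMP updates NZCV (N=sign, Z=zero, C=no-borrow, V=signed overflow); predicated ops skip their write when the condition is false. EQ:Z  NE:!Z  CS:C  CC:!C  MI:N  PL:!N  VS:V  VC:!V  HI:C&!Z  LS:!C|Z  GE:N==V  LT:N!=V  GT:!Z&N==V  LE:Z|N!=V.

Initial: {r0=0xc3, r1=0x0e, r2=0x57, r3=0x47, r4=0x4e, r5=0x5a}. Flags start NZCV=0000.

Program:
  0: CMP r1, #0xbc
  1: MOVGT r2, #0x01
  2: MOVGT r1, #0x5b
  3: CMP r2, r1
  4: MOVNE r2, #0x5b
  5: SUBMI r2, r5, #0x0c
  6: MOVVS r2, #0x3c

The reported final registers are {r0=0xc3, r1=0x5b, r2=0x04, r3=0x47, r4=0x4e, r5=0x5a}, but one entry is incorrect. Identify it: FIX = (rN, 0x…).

0: ✓ CMP  NZCV=0000
1: ✓ MOVGT  r2←0x01
2: ✓ MOVGT  r1←0x5b
3: ✓ CMP  NZCV=1000
4: ✓ MOVNE  r2←0x5b
5: ✓ SUBMI  r2←0x4e
6: · MOVVS

FIX = (r2, 0x4e)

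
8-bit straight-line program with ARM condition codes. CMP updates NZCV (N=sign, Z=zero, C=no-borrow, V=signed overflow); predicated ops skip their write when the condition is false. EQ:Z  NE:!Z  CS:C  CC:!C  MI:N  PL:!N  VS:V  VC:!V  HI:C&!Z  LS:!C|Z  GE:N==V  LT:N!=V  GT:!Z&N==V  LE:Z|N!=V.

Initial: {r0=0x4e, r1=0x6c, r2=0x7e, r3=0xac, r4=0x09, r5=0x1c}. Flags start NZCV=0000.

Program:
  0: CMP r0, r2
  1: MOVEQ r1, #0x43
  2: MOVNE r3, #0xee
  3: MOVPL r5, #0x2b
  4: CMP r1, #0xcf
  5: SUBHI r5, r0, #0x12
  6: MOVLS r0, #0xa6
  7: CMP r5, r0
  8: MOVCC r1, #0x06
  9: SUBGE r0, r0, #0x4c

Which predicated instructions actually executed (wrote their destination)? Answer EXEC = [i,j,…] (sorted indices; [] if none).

0: ✓ CMP  NZCV=1000
1: · MOVEQ
2: ✓ MOVNE  r3←0xee
3: · MOVPL
4: ✓ CMP  NZCV=1001
5: · SUBHI
6: ✓ MOVLS  r0←0xa6
7: ✓ CMP  NZCV=0000
8: ✓ MOVCC  r1←0x06
9: ✓ SUBGE  r0←0x5a

EXEC = [2,6,8,9]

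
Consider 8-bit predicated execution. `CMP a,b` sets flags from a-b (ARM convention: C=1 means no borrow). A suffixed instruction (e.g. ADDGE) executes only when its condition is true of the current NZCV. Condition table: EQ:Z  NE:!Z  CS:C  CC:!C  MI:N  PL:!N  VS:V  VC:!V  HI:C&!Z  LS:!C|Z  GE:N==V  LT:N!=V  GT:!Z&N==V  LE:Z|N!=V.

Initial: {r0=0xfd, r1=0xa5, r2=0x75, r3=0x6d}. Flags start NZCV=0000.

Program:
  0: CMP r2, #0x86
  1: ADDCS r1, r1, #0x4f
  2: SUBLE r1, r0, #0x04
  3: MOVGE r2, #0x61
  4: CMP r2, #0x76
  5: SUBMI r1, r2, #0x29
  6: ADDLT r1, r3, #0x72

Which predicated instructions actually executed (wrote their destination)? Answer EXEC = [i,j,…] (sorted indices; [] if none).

0: ✓ CMP  NZCV=1001
1: · ADDCS
2: · SUBLE
3: ✓ MOVGE  r2←0x61
4: ✓ CMP  NZCV=1000
5: ✓ SUBMI  r1←0x38
6: ✓ ADDLT  r1←0xdf

EXEC = [3,5,6]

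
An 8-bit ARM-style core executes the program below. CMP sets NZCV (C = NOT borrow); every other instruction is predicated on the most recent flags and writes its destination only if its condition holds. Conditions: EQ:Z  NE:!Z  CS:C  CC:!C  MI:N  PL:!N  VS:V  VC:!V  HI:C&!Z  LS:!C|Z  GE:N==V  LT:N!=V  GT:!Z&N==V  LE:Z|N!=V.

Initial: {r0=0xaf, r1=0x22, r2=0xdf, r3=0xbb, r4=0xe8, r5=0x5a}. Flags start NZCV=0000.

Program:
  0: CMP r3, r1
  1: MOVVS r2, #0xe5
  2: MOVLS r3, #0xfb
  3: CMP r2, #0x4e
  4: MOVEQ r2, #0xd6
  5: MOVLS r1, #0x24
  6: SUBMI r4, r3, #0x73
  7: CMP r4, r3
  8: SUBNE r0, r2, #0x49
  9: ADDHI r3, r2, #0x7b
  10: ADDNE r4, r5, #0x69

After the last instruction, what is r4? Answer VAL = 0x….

0: ✓ CMP  NZCV=1010
1: · MOVVS
2: · MOVLS
3: ✓ CMP  NZCV=1010
4: · MOVEQ
5: · MOVLS
6: ✓ SUBMI  r4←0x48
7: ✓ CMP  NZCV=1001
8: ✓ SUBNE  r0←0x96
9: · ADDHI
10: ✓ ADDNE  r4←0xc3

VAL = 0xc3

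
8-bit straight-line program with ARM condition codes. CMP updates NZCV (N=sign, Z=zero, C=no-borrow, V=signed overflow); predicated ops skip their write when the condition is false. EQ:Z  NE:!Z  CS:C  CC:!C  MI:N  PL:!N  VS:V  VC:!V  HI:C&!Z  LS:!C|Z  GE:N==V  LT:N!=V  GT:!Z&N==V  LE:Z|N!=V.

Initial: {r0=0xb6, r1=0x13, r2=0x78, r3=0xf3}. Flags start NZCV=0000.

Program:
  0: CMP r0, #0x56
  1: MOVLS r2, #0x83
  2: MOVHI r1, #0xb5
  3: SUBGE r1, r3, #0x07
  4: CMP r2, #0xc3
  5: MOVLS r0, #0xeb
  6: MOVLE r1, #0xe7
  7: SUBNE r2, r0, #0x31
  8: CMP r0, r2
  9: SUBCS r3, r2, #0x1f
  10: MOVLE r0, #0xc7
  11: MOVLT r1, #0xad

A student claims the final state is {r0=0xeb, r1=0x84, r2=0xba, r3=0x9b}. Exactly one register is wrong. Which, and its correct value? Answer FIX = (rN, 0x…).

FIX = (r1, 0xb5)

[0] flags=0011 → (cmp)
[1] flags=0011 LS?F → skip
[2] flags=0011 HI?T → r1=0xb5
[3] flags=0011 GE?F → skip
[4] flags=1001 → (cmp)
[5] flags=1001 LS?T → r0=0xeb
[6] flags=1001 LE?F → skip
[7] flags=1001 NE?T → r2=0xba
[8] flags=0010 → (cmp)
[9] flags=0010 CS?T → r3=0x9b
[10] flags=0010 LE?F → skip
[11] flags=0010 LT?F → skip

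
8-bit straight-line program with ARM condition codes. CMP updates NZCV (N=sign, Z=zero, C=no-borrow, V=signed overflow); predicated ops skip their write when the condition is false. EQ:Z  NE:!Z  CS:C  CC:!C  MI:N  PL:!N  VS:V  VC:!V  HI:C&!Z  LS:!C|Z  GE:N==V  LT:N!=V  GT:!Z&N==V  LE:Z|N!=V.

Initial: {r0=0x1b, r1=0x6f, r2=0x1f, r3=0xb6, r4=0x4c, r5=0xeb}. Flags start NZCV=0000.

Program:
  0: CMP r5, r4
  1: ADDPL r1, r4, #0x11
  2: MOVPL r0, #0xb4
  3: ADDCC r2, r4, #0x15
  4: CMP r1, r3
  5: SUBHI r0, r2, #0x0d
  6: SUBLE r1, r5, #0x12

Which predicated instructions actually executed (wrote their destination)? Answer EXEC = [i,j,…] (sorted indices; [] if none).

[0] flags=1010 → (cmp)
[1] flags=1010 PL?F → skip
[2] flags=1010 PL?F → skip
[3] flags=1010 CC?F → skip
[4] flags=1001 → (cmp)
[5] flags=1001 HI?F → skip
[6] flags=1001 LE?F → skip

EXEC = []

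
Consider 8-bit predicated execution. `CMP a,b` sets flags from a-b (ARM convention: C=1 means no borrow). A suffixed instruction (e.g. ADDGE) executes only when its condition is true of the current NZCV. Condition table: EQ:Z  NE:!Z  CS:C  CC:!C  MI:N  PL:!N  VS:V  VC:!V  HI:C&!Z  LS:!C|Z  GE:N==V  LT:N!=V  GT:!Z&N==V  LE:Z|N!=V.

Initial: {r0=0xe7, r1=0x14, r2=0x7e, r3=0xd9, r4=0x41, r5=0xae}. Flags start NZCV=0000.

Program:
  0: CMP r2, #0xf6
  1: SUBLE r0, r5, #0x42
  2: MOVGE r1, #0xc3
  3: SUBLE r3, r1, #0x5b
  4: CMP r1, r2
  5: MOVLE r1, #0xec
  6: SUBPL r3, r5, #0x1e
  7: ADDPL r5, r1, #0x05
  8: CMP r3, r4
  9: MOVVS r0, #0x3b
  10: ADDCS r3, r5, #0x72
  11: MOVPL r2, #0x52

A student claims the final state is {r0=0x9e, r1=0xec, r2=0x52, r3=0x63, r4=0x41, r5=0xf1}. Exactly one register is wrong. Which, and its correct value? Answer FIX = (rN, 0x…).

FIX = (r0, 0x3b)

[0] flags=1001 → (cmp)
[1] flags=1001 LE?F → skip
[2] flags=1001 GE?T → r1=0xc3
[3] flags=1001 LE?F → skip
[4] flags=0011 → (cmp)
[5] flags=0011 LE?T → r1=0xec
[6] flags=0011 PL?T → r3=0x90
[7] flags=0011 PL?T → r5=0xf1
[8] flags=0011 → (cmp)
[9] flags=0011 VS?T → r0=0x3b
[10] flags=0011 CS?T → r3=0x63
[11] flags=0011 PL?T → r2=0x52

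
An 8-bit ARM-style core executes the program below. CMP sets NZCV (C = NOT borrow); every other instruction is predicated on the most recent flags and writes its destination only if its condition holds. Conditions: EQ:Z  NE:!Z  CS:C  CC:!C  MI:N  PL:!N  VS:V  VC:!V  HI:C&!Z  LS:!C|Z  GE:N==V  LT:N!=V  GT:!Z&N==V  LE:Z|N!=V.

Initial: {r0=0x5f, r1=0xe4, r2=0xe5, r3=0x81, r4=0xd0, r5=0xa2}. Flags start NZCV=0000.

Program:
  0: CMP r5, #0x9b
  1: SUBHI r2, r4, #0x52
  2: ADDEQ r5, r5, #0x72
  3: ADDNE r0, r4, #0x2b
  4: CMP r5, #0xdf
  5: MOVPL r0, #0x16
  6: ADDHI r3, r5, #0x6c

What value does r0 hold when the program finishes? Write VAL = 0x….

VAL = 0xfb

0: ✓ CMP  NZCV=0010
1: ✓ SUBHI  r2←0x7e
2: · ADDEQ
3: ✓ ADDNE  r0←0xfb
4: ✓ CMP  NZCV=1000
5: · MOVPL
6: · ADDHI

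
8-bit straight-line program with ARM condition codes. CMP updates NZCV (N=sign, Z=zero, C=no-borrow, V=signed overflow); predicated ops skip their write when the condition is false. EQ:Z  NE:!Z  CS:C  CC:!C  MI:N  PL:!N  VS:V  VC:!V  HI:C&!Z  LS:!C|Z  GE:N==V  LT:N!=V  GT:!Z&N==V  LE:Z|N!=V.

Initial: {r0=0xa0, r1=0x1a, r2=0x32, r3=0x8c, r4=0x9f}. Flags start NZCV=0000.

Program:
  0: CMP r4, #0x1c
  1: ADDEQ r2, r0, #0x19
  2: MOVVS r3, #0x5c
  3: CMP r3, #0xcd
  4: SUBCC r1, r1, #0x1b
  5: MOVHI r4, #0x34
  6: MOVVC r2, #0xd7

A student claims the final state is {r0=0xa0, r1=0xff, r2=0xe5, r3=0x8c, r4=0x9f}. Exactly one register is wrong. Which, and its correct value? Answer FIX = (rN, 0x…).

[0] flags=1010 → (cmp)
[1] flags=1010 EQ?F → skip
[2] flags=1010 VS?F → skip
[3] flags=1000 → (cmp)
[4] flags=1000 CC?T → r1=0xff
[5] flags=1000 HI?F → skip
[6] flags=1000 VC?T → r2=0xd7

FIX = (r2, 0xd7)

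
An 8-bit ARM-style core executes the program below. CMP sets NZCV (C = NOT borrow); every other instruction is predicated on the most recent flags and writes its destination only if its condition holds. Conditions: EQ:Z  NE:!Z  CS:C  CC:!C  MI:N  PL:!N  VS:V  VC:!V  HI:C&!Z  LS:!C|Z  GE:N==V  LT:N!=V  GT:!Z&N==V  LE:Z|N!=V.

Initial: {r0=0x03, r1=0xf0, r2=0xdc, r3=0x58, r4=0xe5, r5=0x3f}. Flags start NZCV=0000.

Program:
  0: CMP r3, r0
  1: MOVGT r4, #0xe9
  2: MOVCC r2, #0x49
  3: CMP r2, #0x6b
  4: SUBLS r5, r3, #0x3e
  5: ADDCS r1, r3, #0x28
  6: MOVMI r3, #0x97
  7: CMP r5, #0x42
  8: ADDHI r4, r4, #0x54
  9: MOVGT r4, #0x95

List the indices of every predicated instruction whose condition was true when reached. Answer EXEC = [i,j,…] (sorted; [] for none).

[0] flags=0010 → (cmp)
[1] flags=0010 GT?T → r4=0xe9
[2] flags=0010 CC?F → skip
[3] flags=0011 → (cmp)
[4] flags=0011 LS?F → skip
[5] flags=0011 CS?T → r1=0x80
[6] flags=0011 MI?F → skip
[7] flags=1000 → (cmp)
[8] flags=1000 HI?F → skip
[9] flags=1000 GT?F → skip

EXEC = [1,5]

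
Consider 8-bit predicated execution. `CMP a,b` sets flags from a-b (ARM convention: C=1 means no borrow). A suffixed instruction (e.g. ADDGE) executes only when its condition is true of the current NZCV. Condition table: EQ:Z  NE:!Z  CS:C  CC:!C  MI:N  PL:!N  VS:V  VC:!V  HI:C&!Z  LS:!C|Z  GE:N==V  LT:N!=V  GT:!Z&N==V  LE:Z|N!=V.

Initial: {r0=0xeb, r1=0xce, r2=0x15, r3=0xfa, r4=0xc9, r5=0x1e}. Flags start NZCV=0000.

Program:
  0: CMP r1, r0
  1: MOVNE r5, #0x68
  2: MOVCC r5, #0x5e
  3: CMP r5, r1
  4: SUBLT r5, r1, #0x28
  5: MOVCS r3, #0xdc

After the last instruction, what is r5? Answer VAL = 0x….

VAL = 0x5e

0: ✓ CMP  NZCV=1000
1: ✓ MOVNE  r5←0x68
2: ✓ MOVCC  r5←0x5e
3: ✓ CMP  NZCV=1001
4: · SUBLT
5: · MOVCS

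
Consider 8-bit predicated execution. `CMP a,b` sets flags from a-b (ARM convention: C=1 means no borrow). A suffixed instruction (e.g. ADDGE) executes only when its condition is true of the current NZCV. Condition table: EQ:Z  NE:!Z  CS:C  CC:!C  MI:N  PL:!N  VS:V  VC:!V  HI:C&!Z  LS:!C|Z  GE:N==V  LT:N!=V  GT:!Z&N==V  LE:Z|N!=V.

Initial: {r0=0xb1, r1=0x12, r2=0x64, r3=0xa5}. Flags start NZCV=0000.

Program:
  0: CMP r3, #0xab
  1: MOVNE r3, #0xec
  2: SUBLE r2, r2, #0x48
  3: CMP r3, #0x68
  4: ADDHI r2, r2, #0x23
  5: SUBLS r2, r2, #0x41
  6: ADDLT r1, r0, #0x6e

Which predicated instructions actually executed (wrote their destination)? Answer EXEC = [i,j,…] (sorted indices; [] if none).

0: ✓ CMP  NZCV=1000
1: ✓ MOVNE  r3←0xec
2: ✓ SUBLE  r2←0x1c
3: ✓ CMP  NZCV=1010
4: ✓ ADDHI  r2←0x3f
5: · SUBLS
6: ✓ ADDLT  r1←0x1f

EXEC = [1,2,4,6]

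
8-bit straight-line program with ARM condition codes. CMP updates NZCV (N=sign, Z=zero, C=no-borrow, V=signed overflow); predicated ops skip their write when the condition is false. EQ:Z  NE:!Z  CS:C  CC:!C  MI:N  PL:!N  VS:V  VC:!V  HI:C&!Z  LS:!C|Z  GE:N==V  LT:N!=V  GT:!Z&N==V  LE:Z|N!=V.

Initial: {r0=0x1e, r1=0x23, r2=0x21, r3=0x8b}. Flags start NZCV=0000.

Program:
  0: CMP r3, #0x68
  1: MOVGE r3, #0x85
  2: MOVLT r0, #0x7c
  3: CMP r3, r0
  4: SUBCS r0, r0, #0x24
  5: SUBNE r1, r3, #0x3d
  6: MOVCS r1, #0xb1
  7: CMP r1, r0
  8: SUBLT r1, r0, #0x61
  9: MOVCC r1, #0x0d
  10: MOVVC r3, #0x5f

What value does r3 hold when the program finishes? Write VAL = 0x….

VAL = 0x8b

0: ✓ CMP  NZCV=0011
1: · MOVGE
2: ✓ MOVLT  r0←0x7c
3: ✓ CMP  NZCV=0011
4: ✓ SUBCS  r0←0x58
5: ✓ SUBNE  r1←0x4e
6: ✓ MOVCS  r1←0xb1
7: ✓ CMP  NZCV=0011
8: ✓ SUBLT  r1←0xf7
9: · MOVCC
10: · MOVVC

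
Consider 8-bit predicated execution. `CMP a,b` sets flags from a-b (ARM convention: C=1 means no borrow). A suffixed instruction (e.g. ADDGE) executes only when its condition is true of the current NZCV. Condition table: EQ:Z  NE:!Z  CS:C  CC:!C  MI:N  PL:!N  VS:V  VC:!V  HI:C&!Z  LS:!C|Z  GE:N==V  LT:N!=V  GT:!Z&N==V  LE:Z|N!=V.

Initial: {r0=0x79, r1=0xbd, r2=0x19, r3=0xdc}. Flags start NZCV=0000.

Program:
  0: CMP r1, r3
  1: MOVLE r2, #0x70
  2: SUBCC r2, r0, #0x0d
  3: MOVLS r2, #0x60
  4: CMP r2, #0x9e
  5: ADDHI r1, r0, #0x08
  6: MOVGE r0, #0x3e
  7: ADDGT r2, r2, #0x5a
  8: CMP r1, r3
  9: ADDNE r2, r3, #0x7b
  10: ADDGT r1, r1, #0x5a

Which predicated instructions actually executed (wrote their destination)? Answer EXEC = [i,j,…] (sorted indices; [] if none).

[0] flags=1000 → (cmp)
[1] flags=1000 LE?T → r2=0x70
[2] flags=1000 CC?T → r2=0x6c
[3] flags=1000 LS?T → r2=0x60
[4] flags=1001 → (cmp)
[5] flags=1001 HI?F → skip
[6] flags=1001 GE?T → r0=0x3e
[7] flags=1001 GT?T → r2=0xba
[8] flags=1000 → (cmp)
[9] flags=1000 NE?T → r2=0x57
[10] flags=1000 GT?F → skip

EXEC = [1,2,3,6,7,9]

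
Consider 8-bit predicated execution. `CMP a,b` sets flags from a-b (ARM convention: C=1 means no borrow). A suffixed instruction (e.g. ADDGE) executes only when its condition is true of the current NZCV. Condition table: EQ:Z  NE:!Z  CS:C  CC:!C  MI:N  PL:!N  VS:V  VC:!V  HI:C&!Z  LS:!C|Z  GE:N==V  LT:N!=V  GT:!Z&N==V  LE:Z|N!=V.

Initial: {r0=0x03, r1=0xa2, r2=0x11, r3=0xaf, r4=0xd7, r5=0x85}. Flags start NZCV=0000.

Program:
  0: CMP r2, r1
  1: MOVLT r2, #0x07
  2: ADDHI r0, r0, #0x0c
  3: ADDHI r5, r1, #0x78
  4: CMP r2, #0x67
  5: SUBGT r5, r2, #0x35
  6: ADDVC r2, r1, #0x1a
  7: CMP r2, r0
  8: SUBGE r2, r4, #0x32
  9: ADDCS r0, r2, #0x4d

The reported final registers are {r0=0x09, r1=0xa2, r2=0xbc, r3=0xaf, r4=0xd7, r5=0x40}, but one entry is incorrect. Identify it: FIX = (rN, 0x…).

FIX = (r5, 0x85)

0: ✓ CMP  NZCV=0000
1: · MOVLT
2: · ADDHI
3: · ADDHI
4: ✓ CMP  NZCV=1000
5: · SUBGT
6: ✓ ADDVC  r2←0xbc
7: ✓ CMP  NZCV=1010
8: · SUBGE
9: ✓ ADDCS  r0←0x09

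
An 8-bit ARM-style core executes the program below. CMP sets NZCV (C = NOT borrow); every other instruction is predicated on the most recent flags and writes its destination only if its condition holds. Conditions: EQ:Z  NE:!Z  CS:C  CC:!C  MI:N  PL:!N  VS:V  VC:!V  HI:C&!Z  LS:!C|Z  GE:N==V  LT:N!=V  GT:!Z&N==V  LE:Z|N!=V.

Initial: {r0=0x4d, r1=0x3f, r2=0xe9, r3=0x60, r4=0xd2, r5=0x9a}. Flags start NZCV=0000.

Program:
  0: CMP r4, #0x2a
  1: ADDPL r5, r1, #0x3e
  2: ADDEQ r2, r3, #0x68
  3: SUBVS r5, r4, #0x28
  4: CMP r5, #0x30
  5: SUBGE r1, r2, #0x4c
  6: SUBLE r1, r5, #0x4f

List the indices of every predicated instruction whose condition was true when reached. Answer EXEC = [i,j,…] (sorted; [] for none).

[0] flags=1010 → (cmp)
[1] flags=1010 PL?F → skip
[2] flags=1010 EQ?F → skip
[3] flags=1010 VS?F → skip
[4] flags=0011 → (cmp)
[5] flags=0011 GE?F → skip
[6] flags=0011 LE?T → r1=0x4b

EXEC = [6]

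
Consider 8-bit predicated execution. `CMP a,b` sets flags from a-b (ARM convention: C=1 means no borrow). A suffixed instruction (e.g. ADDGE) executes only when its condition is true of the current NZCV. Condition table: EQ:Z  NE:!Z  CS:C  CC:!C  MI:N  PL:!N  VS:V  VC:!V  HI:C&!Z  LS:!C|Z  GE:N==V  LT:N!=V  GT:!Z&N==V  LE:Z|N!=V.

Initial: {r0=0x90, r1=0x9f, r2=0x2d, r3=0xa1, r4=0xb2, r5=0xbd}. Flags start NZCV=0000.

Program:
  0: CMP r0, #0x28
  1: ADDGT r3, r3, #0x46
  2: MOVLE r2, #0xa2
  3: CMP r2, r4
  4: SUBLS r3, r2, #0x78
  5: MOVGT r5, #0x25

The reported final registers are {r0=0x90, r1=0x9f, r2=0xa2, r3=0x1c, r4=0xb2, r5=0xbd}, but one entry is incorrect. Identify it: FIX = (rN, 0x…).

[0] flags=0011 → (cmp)
[1] flags=0011 GT?F → skip
[2] flags=0011 LE?T → r2=0xa2
[3] flags=1000 → (cmp)
[4] flags=1000 LS?T → r3=0x2a
[5] flags=1000 GT?F → skip

FIX = (r3, 0x2a)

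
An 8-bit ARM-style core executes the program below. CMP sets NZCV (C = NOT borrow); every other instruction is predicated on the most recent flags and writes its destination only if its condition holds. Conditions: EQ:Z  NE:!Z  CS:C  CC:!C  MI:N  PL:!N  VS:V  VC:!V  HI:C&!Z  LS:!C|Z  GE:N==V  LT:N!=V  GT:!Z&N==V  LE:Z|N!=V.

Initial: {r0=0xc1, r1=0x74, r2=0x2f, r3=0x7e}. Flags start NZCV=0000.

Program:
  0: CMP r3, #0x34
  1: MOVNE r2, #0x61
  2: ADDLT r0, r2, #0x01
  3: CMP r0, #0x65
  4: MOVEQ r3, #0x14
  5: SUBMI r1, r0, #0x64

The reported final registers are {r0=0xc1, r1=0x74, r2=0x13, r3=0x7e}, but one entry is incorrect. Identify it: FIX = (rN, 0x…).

FIX = (r2, 0x61)

0: ✓ CMP  NZCV=0010
1: ✓ MOVNE  r2←0x61
2: · ADDLT
3: ✓ CMP  NZCV=0011
4: · MOVEQ
5: · SUBMI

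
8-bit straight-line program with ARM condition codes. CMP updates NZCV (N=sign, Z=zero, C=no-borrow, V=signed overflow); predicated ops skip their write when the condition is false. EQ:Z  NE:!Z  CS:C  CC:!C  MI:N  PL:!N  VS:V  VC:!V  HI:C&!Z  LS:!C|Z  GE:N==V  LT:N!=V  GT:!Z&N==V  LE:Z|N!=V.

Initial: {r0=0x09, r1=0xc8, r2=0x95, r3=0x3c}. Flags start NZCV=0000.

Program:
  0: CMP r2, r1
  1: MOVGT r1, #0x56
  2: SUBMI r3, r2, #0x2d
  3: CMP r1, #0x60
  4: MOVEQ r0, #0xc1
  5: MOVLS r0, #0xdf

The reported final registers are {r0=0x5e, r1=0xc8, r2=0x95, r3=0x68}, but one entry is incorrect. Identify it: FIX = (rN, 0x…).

FIX = (r0, 0x09)

0: ✓ CMP  NZCV=1000
1: · MOVGT
2: ✓ SUBMI  r3←0x68
3: ✓ CMP  NZCV=0011
4: · MOVEQ
5: · MOVLS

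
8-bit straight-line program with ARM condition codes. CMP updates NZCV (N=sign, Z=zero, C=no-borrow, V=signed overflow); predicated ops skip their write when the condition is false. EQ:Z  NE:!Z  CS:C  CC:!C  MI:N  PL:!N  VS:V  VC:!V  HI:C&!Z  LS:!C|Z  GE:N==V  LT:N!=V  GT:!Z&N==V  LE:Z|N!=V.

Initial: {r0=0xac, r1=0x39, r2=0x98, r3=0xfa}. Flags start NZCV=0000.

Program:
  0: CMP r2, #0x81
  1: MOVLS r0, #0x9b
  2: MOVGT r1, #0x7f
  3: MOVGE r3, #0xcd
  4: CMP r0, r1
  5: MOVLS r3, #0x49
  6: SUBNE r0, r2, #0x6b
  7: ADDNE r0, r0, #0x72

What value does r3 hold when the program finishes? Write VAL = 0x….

0: ✓ CMP  NZCV=0010
1: · MOVLS
2: ✓ MOVGT  r1←0x7f
3: ✓ MOVGE  r3←0xcd
4: ✓ CMP  NZCV=0011
5: · MOVLS
6: ✓ SUBNE  r0←0x2d
7: ✓ ADDNE  r0←0x9f

VAL = 0xcd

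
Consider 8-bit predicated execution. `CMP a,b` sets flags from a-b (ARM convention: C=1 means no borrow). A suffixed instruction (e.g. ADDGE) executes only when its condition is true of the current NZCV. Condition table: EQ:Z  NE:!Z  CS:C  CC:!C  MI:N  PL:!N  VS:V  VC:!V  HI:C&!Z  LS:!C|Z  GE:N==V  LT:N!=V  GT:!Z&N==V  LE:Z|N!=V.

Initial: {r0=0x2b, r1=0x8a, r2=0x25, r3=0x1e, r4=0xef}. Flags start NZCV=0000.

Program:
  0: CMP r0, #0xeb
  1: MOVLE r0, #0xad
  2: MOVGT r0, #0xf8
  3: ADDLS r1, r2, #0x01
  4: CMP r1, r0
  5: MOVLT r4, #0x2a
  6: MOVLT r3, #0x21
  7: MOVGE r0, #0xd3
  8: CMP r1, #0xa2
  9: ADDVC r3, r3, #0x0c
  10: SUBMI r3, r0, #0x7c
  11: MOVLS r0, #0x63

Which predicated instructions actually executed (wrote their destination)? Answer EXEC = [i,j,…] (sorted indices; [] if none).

[0] flags=0000 → (cmp)
[1] flags=0000 LE?F → skip
[2] flags=0000 GT?T → r0=0xf8
[3] flags=0000 LS?T → r1=0x26
[4] flags=0000 → (cmp)
[5] flags=0000 LT?F → skip
[6] flags=0000 LT?F → skip
[7] flags=0000 GE?T → r0=0xd3
[8] flags=1001 → (cmp)
[9] flags=1001 VC?F → skip
[10] flags=1001 MI?T → r3=0x57
[11] flags=1001 LS?T → r0=0x63

EXEC = [2,3,7,10,11]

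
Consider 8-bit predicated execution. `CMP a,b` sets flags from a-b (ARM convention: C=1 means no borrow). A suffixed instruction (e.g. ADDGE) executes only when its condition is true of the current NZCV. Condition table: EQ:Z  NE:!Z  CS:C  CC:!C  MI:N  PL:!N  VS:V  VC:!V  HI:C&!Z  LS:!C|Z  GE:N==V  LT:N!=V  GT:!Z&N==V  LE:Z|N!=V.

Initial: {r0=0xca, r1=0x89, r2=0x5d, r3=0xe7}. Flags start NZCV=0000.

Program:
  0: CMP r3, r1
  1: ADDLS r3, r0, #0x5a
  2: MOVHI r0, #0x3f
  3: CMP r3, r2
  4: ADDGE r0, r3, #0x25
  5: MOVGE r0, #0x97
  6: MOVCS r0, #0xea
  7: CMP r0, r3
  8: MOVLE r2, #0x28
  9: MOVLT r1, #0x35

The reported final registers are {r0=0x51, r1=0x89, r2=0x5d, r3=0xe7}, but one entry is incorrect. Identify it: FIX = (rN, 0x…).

[0] flags=0010 → (cmp)
[1] flags=0010 LS?F → skip
[2] flags=0010 HI?T → r0=0x3f
[3] flags=1010 → (cmp)
[4] flags=1010 GE?F → skip
[5] flags=1010 GE?F → skip
[6] flags=1010 CS?T → r0=0xea
[7] flags=0010 → (cmp)
[8] flags=0010 LE?F → skip
[9] flags=0010 LT?F → skip

FIX = (r0, 0xea)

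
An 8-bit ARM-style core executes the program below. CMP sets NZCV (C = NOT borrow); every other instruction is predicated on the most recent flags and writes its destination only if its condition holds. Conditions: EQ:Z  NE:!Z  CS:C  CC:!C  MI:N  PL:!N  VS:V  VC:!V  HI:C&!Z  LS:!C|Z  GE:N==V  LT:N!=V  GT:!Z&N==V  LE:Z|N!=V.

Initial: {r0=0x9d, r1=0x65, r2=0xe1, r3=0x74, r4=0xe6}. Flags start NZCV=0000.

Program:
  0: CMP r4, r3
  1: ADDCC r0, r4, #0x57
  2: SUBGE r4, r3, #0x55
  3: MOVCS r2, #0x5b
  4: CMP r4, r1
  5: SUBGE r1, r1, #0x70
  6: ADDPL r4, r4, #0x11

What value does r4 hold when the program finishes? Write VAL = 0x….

0: ✓ CMP  NZCV=0011
1: · ADDCC
2: · SUBGE
3: ✓ MOVCS  r2←0x5b
4: ✓ CMP  NZCV=1010
5: · SUBGE
6: · ADDPL

VAL = 0xe6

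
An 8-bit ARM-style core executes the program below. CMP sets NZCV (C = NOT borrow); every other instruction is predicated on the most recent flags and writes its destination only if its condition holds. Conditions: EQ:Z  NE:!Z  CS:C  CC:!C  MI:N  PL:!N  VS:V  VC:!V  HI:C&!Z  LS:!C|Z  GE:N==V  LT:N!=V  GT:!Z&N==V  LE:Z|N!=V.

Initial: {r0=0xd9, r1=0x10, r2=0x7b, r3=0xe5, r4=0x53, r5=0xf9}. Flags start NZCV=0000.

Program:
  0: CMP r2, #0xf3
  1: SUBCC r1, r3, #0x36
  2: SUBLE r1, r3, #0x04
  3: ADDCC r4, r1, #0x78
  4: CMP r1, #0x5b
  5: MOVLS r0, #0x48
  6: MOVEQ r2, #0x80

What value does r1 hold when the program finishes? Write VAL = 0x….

VAL = 0xaf

0: ✓ CMP  NZCV=1001
1: ✓ SUBCC  r1←0xaf
2: · SUBLE
3: ✓ ADDCC  r4←0x27
4: ✓ CMP  NZCV=0011
5: · MOVLS
6: · MOVEQ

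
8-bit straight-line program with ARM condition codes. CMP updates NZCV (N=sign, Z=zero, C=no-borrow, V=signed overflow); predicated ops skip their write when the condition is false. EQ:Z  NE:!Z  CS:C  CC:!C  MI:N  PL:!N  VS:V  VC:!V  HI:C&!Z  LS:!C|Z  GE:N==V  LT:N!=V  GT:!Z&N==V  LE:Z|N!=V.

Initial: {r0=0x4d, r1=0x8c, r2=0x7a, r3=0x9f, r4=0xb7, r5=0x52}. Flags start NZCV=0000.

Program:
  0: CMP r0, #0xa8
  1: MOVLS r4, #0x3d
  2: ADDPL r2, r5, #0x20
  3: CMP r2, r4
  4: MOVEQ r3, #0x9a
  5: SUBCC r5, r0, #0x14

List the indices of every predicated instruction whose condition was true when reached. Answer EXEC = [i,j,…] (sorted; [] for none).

EXEC = [1]

0: ✓ CMP  NZCV=1001
1: ✓ MOVLS  r4←0x3d
2: · ADDPL
3: ✓ CMP  NZCV=0010
4: · MOVEQ
5: · SUBCC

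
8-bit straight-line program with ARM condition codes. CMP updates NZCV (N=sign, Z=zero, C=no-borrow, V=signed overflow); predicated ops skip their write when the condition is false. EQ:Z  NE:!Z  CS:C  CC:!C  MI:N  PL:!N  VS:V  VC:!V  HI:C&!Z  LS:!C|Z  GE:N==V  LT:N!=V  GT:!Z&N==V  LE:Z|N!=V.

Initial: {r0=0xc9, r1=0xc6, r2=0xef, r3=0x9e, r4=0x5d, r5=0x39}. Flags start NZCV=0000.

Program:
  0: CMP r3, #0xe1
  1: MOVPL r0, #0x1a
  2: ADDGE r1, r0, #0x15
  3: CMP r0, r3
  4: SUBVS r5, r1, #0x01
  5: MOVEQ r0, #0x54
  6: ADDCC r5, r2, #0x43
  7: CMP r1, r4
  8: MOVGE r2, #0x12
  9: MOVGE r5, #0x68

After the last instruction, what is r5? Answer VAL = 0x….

0: ✓ CMP  NZCV=1000
1: · MOVPL
2: · ADDGE
3: ✓ CMP  NZCV=0010
4: · SUBVS
5: · MOVEQ
6: · ADDCC
7: ✓ CMP  NZCV=0011
8: · MOVGE
9: · MOVGE

VAL = 0x39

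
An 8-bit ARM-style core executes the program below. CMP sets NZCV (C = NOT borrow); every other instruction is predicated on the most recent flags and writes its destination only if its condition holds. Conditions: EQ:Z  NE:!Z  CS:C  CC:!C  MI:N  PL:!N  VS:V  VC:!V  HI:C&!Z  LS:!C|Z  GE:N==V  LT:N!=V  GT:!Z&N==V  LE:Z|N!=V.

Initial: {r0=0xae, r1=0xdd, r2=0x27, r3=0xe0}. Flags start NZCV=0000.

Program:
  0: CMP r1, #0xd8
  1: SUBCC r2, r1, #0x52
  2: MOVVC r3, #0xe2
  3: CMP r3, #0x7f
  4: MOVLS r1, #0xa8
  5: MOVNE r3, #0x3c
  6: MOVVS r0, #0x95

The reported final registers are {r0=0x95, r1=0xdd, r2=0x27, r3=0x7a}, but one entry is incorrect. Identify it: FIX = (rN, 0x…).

FIX = (r3, 0x3c)

[0] flags=0010 → (cmp)
[1] flags=0010 CC?F → skip
[2] flags=0010 VC?T → r3=0xe2
[3] flags=0011 → (cmp)
[4] flags=0011 LS?F → skip
[5] flags=0011 NE?T → r3=0x3c
[6] flags=0011 VS?T → r0=0x95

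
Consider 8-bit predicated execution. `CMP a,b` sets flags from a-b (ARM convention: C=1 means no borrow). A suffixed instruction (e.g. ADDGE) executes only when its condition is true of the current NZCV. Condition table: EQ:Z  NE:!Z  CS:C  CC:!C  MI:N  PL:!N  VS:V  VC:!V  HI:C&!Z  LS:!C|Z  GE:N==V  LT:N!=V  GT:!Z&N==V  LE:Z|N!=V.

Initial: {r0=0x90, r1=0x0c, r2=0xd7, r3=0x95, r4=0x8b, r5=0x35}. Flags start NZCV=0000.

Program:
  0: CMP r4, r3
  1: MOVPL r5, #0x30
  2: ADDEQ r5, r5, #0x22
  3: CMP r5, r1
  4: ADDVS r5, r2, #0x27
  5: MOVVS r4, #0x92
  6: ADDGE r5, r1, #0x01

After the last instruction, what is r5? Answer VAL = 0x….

VAL = 0x0d

0: ✓ CMP  NZCV=1000
1: · MOVPL
2: · ADDEQ
3: ✓ CMP  NZCV=0010
4: · ADDVS
5: · MOVVS
6: ✓ ADDGE  r5←0x0d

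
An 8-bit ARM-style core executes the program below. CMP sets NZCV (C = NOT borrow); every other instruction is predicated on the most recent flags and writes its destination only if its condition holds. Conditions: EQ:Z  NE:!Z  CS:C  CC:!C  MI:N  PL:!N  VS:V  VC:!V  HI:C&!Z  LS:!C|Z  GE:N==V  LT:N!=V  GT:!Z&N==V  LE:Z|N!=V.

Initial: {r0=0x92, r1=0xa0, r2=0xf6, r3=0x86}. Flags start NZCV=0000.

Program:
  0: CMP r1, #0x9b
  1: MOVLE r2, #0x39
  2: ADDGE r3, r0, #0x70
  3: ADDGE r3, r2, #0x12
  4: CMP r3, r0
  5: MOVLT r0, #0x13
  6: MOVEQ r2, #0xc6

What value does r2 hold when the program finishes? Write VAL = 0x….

0: ✓ CMP  NZCV=0010
1: · MOVLE
2: ✓ ADDGE  r3←0x02
3: ✓ ADDGE  r3←0x08
4: ✓ CMP  NZCV=0000
5: · MOVLT
6: · MOVEQ

VAL = 0xf6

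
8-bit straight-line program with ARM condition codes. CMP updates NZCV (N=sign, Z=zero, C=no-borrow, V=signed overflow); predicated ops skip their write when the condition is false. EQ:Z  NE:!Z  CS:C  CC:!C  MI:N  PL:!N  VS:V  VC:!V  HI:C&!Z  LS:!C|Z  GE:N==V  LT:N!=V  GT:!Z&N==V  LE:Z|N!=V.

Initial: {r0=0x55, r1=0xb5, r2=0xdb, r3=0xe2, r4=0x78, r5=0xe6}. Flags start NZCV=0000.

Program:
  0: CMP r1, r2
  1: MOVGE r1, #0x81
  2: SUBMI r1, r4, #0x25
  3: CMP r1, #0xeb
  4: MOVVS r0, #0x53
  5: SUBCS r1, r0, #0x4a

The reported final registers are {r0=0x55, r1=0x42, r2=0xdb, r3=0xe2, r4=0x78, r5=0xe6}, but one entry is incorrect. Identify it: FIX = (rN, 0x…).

0: ✓ CMP  NZCV=1000
1: · MOVGE
2: ✓ SUBMI  r1←0x53
3: ✓ CMP  NZCV=0000
4: · MOVVS
5: · SUBCS

FIX = (r1, 0x53)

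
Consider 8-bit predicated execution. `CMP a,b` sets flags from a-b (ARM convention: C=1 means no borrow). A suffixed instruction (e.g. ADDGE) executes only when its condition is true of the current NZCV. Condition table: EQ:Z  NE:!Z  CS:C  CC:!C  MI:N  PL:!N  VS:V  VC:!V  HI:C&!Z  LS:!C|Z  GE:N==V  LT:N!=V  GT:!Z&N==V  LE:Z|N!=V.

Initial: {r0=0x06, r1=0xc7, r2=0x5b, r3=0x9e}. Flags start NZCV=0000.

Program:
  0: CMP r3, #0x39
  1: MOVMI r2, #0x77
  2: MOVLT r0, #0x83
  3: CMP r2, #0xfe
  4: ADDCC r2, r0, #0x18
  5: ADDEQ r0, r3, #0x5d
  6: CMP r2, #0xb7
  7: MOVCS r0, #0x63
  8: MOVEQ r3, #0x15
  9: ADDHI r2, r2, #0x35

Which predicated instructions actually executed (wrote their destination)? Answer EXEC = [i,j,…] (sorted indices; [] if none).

EXEC = [2,4]

0: ✓ CMP  NZCV=0011
1: · MOVMI
2: ✓ MOVLT  r0←0x83
3: ✓ CMP  NZCV=0000
4: ✓ ADDCC  r2←0x9b
5: · ADDEQ
6: ✓ CMP  NZCV=1000
7: · MOVCS
8: · MOVEQ
9: · ADDHI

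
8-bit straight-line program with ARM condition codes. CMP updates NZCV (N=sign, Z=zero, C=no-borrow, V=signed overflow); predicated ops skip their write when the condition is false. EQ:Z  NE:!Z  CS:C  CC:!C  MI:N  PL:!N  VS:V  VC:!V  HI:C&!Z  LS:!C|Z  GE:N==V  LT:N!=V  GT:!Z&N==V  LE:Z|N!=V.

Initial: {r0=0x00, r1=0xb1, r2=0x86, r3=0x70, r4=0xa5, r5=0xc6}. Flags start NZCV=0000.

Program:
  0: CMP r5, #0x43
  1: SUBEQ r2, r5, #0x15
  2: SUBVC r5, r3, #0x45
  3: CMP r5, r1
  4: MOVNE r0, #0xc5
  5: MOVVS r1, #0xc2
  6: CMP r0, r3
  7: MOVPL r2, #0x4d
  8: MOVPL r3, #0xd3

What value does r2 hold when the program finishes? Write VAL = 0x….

VAL = 0x4d

[0] flags=1010 → (cmp)
[1] flags=1010 EQ?F → skip
[2] flags=1010 VC?T → r5=0x2b
[3] flags=0000 → (cmp)
[4] flags=0000 NE?T → r0=0xc5
[5] flags=0000 VS?F → skip
[6] flags=0011 → (cmp)
[7] flags=0011 PL?T → r2=0x4d
[8] flags=0011 PL?T → r3=0xd3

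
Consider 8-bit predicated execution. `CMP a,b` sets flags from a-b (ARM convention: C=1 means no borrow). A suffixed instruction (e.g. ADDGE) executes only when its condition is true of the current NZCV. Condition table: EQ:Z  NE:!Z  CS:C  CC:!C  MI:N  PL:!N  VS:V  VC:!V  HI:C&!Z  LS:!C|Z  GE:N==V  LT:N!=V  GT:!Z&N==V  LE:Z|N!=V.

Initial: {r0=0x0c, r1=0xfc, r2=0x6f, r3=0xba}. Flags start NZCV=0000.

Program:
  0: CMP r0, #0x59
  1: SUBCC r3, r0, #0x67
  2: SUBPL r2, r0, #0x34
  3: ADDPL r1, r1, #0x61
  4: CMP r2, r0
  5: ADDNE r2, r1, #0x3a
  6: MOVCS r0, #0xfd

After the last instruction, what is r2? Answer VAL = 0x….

[0] flags=1000 → (cmp)
[1] flags=1000 CC?T → r3=0xa5
[2] flags=1000 PL?F → skip
[3] flags=1000 PL?F → skip
[4] flags=0010 → (cmp)
[5] flags=0010 NE?T → r2=0x36
[6] flags=0010 CS?T → r0=0xfd

VAL = 0x36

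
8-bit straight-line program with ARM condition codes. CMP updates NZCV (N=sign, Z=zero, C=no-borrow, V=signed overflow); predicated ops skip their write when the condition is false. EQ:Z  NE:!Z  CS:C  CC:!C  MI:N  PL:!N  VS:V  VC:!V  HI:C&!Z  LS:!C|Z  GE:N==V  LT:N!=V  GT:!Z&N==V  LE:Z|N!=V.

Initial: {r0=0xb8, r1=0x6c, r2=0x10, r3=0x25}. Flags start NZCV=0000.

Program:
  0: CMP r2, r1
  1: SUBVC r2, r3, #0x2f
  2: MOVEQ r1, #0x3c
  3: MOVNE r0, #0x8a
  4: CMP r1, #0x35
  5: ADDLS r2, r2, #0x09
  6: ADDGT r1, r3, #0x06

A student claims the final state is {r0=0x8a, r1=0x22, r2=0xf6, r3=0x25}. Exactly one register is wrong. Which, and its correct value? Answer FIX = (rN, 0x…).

[0] flags=1000 → (cmp)
[1] flags=1000 VC?T → r2=0xf6
[2] flags=1000 EQ?F → skip
[3] flags=1000 NE?T → r0=0x8a
[4] flags=0010 → (cmp)
[5] flags=0010 LS?F → skip
[6] flags=0010 GT?T → r1=0x2b

FIX = (r1, 0x2b)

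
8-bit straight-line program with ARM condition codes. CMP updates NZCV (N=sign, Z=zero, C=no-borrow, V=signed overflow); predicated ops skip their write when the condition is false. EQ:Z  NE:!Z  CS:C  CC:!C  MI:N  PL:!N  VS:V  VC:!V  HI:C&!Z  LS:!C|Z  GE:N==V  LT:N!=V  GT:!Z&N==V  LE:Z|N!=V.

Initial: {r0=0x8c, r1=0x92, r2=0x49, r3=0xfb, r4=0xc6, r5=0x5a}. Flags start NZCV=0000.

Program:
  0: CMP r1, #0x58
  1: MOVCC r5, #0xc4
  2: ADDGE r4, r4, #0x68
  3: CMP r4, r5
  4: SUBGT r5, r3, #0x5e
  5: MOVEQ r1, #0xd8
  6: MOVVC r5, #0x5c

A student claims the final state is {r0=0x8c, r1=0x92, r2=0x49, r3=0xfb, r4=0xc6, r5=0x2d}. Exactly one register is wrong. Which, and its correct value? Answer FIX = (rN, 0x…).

0: ✓ CMP  NZCV=0011
1: · MOVCC
2: · ADDGE
3: ✓ CMP  NZCV=0011
4: · SUBGT
5: · MOVEQ
6: · MOVVC

FIX = (r5, 0x5a)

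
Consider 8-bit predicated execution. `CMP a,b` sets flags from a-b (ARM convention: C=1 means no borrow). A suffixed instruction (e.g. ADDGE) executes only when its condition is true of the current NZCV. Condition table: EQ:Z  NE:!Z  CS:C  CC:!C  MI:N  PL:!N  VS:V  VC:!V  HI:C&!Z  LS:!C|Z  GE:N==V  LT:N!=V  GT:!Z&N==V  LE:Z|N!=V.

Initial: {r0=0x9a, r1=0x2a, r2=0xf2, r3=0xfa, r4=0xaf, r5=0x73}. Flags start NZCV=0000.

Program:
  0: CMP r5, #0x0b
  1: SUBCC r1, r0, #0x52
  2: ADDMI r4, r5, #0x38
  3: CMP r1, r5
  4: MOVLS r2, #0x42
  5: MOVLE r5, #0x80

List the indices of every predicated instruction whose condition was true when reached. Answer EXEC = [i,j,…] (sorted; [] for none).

EXEC = [4,5]

[0] flags=0010 → (cmp)
[1] flags=0010 CC?F → skip
[2] flags=0010 MI?F → skip
[3] flags=1000 → (cmp)
[4] flags=1000 LS?T → r2=0x42
[5] flags=1000 LE?T → r5=0x80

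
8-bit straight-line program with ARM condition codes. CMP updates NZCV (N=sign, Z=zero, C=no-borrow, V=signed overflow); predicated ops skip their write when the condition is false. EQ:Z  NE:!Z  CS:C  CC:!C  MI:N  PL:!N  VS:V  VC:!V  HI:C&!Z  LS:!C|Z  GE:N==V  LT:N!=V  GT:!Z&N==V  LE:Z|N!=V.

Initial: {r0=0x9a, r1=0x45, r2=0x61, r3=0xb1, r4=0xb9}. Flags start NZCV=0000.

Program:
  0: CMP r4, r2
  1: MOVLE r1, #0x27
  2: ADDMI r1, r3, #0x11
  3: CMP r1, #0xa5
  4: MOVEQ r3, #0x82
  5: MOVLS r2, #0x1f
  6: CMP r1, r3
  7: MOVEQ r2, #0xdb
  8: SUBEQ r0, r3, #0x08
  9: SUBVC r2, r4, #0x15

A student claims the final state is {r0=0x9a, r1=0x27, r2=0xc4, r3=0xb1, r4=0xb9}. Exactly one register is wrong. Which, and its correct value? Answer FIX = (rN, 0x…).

FIX = (r2, 0xa4)

[0] flags=0011 → (cmp)
[1] flags=0011 LE?T → r1=0x27
[2] flags=0011 MI?F → skip
[3] flags=1001 → (cmp)
[4] flags=1001 EQ?F → skip
[5] flags=1001 LS?T → r2=0x1f
[6] flags=0000 → (cmp)
[7] flags=0000 EQ?F → skip
[8] flags=0000 EQ?F → skip
[9] flags=0000 VC?T → r2=0xa4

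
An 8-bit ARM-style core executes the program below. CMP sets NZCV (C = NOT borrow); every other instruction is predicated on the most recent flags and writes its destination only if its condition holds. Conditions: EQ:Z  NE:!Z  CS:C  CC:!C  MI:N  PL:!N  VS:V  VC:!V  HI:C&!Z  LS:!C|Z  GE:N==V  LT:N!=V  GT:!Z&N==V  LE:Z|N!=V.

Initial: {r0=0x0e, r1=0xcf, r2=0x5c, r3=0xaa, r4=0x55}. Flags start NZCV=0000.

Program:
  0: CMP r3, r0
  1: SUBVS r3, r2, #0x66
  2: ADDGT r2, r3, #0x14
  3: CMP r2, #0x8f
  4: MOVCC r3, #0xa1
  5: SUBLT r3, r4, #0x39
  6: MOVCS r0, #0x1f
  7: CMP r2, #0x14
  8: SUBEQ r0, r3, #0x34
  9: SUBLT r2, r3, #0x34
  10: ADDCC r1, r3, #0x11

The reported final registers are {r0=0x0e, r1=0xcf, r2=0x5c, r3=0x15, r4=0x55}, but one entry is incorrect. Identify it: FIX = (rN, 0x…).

FIX = (r3, 0xa1)

[0] flags=1010 → (cmp)
[1] flags=1010 VS?F → skip
[2] flags=1010 GT?F → skip
[3] flags=1001 → (cmp)
[4] flags=1001 CC?T → r3=0xa1
[5] flags=1001 LT?F → skip
[6] flags=1001 CS?F → skip
[7] flags=0010 → (cmp)
[8] flags=0010 EQ?F → skip
[9] flags=0010 LT?F → skip
[10] flags=0010 CC?F → skip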